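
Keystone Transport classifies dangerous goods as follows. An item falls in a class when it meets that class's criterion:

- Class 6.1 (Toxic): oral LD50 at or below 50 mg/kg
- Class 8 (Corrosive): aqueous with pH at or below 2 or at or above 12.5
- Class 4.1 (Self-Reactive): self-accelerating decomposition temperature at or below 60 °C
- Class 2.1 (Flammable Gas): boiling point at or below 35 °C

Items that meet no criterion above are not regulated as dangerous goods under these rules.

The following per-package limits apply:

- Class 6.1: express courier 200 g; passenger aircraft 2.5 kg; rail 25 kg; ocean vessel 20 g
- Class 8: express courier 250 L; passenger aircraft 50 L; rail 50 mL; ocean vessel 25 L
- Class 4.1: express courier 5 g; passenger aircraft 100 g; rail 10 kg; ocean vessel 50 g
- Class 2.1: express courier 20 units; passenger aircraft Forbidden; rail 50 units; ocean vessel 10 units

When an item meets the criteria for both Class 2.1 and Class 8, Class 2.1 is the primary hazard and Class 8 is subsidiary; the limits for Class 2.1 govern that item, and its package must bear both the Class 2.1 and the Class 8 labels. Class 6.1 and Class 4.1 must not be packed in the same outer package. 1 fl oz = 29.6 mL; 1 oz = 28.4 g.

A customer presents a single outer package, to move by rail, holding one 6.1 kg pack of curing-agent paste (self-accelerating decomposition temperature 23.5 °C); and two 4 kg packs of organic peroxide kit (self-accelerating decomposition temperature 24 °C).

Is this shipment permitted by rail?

The curing-agent paste has self-accelerating decomposition temperature 23.5 °C, which is ≤ 60 °C, so it is Class 4.1 (Self-Reactive).
Organic peroxide kit: self-accelerating decomposition temperature 24 °C ≤ 60 °C → Class 4.1 (Self-Reactive).
Class 4.1 net quantity: 6.1 kg + (two 4 kg packs = 8 kg) = 14.1 kg.
14.1 kg exceeds the rail limit of 10 kg for Class 4.1.

No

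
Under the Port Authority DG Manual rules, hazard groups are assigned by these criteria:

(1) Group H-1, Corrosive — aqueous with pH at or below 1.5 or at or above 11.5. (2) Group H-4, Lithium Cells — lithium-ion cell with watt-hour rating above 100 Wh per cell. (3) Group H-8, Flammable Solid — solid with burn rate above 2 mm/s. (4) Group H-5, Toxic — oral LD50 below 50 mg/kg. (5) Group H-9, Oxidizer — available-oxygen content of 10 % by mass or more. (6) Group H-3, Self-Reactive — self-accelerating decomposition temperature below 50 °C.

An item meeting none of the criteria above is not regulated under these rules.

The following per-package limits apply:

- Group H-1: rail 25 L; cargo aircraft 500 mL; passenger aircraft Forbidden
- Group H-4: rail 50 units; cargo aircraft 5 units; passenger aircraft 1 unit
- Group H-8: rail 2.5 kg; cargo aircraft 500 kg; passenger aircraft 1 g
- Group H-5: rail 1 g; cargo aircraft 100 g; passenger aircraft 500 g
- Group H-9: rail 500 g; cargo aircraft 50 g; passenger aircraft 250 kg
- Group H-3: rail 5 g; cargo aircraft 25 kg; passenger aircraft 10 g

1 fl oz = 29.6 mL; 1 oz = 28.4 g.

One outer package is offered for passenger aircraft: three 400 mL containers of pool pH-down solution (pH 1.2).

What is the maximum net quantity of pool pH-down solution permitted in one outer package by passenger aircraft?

pH 1.2 meets the Group H-1 criterion (Corrosive), so the pool pH-down solution is Group H-1.
The passenger aircraft limit for Group H-1 is Forbidden.

Forbidden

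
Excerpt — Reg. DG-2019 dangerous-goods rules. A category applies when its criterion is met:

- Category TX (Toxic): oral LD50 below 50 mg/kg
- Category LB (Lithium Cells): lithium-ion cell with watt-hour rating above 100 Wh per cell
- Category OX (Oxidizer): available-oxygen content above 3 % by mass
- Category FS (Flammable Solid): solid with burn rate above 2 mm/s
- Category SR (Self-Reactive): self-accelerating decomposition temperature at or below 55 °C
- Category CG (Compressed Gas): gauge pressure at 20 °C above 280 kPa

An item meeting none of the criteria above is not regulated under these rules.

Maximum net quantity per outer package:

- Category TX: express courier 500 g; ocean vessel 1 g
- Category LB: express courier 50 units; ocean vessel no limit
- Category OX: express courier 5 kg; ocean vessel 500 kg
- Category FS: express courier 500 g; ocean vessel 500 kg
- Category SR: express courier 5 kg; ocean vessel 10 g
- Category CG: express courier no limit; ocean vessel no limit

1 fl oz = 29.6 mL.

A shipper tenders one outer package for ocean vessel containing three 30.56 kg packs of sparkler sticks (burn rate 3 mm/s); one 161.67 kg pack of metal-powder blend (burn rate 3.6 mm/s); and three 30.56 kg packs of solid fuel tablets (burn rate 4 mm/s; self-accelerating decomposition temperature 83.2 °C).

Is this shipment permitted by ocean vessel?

Burn rate 3 mm/s meets the Category FS criterion (Flammable Solid), so the sparkler sticks are Category FS.
Burn rate 3.6 mm/s meets the Category FS criterion (Flammable Solid), so the metal-powder blend is Category FS.
Burn rate 4 mm/s meets the Category FS criterion (Flammable Solid), so the solid fuel tablets are Category FS.
Category FS net quantity: (three 30.56 kg packs = 91.68 kg) + 161.67 kg + (three 30.56 kg packs = 91.68 kg) = 345.03 kg.
345.03 kg is within the ocean vessel limit of 500 kg for Category FS.

Yes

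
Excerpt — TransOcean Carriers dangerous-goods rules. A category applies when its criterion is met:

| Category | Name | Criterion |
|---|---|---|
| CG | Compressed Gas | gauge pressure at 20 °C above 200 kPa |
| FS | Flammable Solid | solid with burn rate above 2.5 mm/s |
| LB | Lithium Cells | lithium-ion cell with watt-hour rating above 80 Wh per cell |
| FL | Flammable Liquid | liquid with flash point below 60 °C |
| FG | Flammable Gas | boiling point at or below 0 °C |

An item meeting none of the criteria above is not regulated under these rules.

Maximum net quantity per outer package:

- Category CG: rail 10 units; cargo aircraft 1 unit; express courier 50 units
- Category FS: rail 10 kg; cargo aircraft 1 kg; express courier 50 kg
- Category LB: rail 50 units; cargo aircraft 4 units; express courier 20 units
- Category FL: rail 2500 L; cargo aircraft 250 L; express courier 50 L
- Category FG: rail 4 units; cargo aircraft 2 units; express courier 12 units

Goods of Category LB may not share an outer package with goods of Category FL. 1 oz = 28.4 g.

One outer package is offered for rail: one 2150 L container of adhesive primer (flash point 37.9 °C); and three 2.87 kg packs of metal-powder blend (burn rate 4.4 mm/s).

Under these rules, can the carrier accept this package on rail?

Flash point 37.9 °C meets the Category FL criterion (Flammable Liquid), so the adhesive primer is Category FL.
Burn rate 4.4 mm/s meets the Category FS criterion (Flammable Solid), so the metal-powder blend is Category FS.
Category FL quantity: 2150 L.
2150 L is within the rail limit of 2500 L for Category FL.
Category FS quantity: three 2.87 kg packs = 8.61 kg.
That is within the Category FS rail limit of 10 kg.
The segregation rule (Category LB with Category FL) does not apply to Category FL with Category FS.
Every hazard category is within its rail limit and no segregation rule is violated.

Yes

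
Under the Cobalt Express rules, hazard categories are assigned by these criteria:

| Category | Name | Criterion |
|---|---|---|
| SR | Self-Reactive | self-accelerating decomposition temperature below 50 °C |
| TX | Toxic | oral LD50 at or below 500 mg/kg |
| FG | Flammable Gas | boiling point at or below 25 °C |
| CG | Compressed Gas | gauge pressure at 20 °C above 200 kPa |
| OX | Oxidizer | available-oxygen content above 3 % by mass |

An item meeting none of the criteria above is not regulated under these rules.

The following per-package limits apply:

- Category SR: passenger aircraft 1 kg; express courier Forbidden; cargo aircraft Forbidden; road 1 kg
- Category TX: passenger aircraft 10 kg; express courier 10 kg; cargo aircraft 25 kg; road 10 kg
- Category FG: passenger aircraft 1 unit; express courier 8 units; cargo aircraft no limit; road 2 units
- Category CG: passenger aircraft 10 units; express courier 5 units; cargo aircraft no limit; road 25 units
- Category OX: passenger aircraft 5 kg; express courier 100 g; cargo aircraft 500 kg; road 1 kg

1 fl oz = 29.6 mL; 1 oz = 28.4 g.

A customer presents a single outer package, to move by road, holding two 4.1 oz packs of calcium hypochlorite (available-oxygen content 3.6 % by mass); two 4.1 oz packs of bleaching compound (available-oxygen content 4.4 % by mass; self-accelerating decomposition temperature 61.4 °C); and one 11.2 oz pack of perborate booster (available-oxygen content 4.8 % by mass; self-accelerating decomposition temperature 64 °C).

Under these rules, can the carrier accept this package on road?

Calcium hypochlorite: available-oxygen content 3.6 % by mass > 3 % by mass → Category OX (Oxidizer).
Available-oxygen content 4.4 % by mass meets the Category OX criterion (Oxidizer), so the bleaching compound is Category OX.
Perborate booster: available-oxygen content 4.8 % by mass > 3 % by mass → Category OX (Oxidizer).
Total Category OX: (two 4.1 oz packs = 232.88 g) + (two 4.1 oz packs = 232.88 g) + (one 11.2 oz pack = 318.08 g) = 783.84 g.
783.84 g is within the road limit of 1 kg for Category OX.

Yes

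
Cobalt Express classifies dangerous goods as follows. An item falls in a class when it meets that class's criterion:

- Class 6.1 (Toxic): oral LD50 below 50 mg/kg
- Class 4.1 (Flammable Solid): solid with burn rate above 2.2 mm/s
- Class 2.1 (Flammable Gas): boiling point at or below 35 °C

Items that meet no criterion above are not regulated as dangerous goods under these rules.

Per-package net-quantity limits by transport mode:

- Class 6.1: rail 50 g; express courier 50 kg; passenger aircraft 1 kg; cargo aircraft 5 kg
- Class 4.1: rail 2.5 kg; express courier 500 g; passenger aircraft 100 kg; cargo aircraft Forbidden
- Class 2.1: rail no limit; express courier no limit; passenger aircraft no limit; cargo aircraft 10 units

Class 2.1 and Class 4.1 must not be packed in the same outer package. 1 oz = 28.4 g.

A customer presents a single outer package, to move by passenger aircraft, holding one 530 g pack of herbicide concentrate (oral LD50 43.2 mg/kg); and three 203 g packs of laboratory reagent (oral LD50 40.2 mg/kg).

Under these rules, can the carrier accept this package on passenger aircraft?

No

Herbicide concentrate: oral LD50 43.2 mg/kg < 50 mg/kg → Class 6.1 (Toxic).
Oral LD50 40.2 mg/kg meets the Class 6.1 criterion (Toxic), so the laboratory reagent is Class 6.1.
Total Class 6.1: 530 g + (three 203 g packs = 609 g) = 1.139 kg.
1.139 kg exceeds the passenger aircraft limit of 1 kg for Class 6.1.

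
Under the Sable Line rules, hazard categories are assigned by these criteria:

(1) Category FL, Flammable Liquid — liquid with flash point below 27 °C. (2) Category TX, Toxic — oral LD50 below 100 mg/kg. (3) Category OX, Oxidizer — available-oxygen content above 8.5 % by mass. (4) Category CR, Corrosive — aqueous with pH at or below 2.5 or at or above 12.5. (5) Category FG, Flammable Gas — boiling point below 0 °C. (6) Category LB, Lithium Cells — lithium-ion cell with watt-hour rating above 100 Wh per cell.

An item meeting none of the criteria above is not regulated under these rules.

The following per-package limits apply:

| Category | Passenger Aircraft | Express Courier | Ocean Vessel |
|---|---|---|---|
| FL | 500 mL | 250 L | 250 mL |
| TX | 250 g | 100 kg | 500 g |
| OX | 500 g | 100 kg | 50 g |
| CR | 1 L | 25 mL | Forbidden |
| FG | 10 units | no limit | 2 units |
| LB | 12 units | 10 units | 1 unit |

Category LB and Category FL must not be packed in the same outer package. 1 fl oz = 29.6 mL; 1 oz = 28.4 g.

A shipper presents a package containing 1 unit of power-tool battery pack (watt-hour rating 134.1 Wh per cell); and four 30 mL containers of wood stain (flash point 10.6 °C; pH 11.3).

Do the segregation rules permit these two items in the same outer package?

With watt-hour rating 134.1 Wh per cell (> 100 Wh per cell), the power-tool battery pack falls in Category LB.
With flash point 10.6 °C (< 27 °C), the wood stain falls in Category FL.
Category LB and Category FL may not share an outer package.

No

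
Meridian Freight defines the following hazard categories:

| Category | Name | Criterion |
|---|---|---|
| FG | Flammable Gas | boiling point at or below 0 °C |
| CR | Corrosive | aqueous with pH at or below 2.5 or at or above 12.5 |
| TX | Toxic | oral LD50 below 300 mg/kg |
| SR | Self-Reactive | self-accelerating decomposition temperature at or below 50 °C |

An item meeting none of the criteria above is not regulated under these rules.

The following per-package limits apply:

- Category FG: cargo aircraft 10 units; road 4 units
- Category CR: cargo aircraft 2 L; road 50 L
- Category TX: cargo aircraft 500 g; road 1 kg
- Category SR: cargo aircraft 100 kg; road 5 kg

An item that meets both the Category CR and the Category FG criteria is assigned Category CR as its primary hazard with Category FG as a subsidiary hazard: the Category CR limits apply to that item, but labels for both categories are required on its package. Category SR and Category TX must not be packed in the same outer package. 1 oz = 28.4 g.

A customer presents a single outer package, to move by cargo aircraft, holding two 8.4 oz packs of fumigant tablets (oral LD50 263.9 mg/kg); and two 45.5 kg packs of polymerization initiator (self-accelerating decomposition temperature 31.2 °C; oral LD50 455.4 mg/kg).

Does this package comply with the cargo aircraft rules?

No

Oral LD50 263.9 mg/kg meets the Category TX criterion (Toxic), so the fumigant tablets are Category TX.
With self-accelerating decomposition temperature 31.2 °C (≤ 50 °C), the polymerization initiator falls in Category SR.
Category SR quantity: two 45.5 kg packs = 91 kg.
That is within the Category SR cargo aircraft limit of 100 kg.
Category TX quantity: two 8.4 oz packs = 477.12 g.
477.12 g is within the cargo aircraft limit of 500 g for Category TX.
Category SR and Category TX may not share an outer package.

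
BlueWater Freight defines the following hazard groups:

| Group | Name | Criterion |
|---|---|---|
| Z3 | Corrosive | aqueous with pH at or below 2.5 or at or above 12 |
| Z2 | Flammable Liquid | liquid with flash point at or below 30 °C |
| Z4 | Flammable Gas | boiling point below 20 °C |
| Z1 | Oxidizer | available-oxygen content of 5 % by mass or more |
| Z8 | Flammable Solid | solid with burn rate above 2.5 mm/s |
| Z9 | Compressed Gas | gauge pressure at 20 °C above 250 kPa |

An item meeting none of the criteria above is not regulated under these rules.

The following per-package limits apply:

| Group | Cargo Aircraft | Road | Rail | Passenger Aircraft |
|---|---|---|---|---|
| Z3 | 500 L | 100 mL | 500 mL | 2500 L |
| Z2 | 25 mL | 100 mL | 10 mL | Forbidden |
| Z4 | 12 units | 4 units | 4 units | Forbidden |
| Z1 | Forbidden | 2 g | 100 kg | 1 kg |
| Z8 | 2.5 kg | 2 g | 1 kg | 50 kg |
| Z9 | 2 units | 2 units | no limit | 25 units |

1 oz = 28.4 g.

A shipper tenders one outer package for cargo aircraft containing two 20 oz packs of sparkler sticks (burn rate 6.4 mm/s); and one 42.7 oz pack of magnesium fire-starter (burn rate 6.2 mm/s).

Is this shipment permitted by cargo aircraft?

Sparkler sticks: burn rate 6.4 mm/s > 2.5 mm/s → Group Z8 (Flammable Solid).
With burn rate 6.2 mm/s (> 2.5 mm/s), the magnesium fire-starter falls in Group Z8.
Total Group Z8: (two 20 oz packs = 1.136 kg) + (one 42.7 oz pack = 1212.68 g) = 2348.68 g.
That is within the Group Z8 cargo aircraft limit of 2.5 kg.

Yes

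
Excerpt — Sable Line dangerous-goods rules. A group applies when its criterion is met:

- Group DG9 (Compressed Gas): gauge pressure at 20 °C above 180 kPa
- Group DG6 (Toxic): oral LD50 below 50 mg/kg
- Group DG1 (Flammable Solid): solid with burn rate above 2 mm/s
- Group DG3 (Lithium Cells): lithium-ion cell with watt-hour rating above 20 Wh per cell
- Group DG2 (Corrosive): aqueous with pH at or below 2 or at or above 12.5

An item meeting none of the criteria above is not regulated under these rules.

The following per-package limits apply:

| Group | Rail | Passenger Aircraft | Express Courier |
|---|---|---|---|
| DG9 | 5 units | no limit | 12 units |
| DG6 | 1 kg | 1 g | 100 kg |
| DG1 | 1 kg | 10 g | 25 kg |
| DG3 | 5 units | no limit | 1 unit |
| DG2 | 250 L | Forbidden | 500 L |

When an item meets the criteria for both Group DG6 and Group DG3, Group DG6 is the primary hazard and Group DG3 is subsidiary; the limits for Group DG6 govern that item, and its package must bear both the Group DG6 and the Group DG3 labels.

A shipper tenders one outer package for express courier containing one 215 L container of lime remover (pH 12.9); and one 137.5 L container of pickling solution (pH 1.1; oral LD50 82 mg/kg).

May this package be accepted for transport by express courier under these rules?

Yes

pH 12.9 meets the Group DG2 criterion (Corrosive), so the lime remover is Group DG2.
With pH 1.1 (≤ 2), the pickling solution falls in Group DG2.
Group DG2 net quantity: 215 L + 137.5 L = 352.5 L.
That is within the Group DG2 express courier limit of 500 L.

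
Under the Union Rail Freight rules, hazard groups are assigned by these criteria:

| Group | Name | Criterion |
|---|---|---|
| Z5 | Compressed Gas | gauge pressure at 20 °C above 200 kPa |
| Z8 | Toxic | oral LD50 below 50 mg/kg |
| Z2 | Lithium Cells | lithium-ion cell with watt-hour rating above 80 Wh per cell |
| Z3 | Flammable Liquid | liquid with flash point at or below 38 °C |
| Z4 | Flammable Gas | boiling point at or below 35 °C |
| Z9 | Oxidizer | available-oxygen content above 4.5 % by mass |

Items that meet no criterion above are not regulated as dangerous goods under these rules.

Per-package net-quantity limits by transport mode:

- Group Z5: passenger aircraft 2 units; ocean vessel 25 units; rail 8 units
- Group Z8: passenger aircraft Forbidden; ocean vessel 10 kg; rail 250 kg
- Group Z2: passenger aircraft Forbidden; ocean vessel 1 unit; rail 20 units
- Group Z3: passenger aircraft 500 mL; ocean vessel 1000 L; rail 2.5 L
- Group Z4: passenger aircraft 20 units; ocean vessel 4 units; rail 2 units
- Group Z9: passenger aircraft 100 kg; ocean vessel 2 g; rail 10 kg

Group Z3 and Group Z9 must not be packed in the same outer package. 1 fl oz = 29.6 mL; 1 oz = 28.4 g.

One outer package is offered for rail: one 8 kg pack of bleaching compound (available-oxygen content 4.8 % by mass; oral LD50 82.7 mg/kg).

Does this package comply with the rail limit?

Yes

With available-oxygen content 4.8 % by mass (> 4.5 % by mass), the bleaching compound falls in Group Z9.
Group Z9 quantity: 8 kg.
That is within the Group Z9 rail limit of 10 kg.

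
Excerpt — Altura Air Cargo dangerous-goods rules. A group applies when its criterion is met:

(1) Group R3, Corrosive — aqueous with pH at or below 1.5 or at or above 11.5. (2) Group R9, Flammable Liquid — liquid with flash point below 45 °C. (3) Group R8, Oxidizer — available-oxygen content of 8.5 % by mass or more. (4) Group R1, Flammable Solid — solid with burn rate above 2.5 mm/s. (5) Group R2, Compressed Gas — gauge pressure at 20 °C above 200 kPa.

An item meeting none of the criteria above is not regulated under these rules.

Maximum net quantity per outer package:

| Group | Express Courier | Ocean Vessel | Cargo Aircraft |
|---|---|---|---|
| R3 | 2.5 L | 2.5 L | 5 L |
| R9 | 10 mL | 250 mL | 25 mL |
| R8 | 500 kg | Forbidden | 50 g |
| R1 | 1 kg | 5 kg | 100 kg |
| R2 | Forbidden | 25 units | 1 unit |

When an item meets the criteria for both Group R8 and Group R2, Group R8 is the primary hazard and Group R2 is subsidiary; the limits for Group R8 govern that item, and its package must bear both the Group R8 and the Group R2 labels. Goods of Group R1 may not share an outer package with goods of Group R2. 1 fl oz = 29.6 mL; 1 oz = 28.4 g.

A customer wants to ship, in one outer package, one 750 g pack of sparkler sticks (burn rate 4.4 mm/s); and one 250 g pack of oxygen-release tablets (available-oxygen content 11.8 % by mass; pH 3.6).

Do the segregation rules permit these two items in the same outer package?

Yes

The sparkler sticks have burn rate 4.4 mm/s, which is > 2.5 mm/s, so they are Group R1 (Flammable Solid).
The oxygen-release tablets have available-oxygen content 11.8 % by mass, which is ≥ 8.5 % by mass, so they are Group R8 (Oxidizer).
No segregation rule bars Group R1 with Group R8.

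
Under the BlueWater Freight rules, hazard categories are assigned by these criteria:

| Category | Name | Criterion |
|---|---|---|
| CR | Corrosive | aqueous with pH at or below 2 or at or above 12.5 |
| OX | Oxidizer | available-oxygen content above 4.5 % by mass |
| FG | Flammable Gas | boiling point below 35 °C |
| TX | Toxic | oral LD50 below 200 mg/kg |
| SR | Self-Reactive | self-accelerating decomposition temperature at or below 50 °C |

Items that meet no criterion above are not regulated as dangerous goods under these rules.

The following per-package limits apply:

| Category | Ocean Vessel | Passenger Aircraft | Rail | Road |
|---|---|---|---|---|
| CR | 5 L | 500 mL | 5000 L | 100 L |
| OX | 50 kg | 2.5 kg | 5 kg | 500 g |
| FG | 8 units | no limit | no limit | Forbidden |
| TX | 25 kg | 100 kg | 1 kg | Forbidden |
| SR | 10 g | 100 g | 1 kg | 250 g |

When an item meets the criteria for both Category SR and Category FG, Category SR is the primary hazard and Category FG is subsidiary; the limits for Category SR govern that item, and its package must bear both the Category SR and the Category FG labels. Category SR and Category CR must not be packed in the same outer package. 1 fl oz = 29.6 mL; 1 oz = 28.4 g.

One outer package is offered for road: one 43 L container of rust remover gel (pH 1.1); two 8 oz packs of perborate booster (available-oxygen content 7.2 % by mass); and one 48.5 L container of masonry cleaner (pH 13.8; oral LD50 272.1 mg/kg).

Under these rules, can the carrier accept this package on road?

Rust remover gel: pH 1.1 ≤ 2 → Category CR (Corrosive).
Available-oxygen content 7.2 % by mass meets the Category OX criterion (Oxidizer), so the perborate booster is Category OX.
pH 13.8 meets the Category CR criterion (Corrosive), so the masonry cleaner is Category CR.
Total Category CR: 43 L + 48.5 L = 91.5 L.
That is within the Category CR road limit of 100 L.
Category OX quantity: two 8 oz packs = 454.4 g.
That is within the Category OX road limit of 500 g.
The segregation rule (Category SR with Category CR) does not apply to Category CR with Category OX.
Every hazard category is within its road limit and no segregation rule is violated.

Yes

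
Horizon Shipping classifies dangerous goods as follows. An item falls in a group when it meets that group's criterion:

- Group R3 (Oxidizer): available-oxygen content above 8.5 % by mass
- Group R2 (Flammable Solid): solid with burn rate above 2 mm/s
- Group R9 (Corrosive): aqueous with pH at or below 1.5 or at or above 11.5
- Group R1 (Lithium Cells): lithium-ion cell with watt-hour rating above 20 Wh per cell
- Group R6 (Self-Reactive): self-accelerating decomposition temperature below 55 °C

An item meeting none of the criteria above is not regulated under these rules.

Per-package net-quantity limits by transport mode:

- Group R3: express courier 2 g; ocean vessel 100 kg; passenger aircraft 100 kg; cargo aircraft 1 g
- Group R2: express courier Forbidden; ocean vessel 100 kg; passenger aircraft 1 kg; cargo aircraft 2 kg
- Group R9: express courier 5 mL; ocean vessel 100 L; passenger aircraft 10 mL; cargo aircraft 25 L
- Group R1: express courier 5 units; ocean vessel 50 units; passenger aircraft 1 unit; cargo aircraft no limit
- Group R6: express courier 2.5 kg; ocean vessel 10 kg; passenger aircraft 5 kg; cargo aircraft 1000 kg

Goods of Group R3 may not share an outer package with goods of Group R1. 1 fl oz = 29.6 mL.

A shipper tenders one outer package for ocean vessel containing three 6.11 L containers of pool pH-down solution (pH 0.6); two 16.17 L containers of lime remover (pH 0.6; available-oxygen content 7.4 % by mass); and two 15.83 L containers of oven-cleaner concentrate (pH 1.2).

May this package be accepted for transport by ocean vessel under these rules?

With pH 0.6 (≤ 1.5), the pool pH-down solution falls in Group R9.
The lime remover has pH 0.6, which is ≤ 1.5, so it is Group R9 (Corrosive).
The oven-cleaner concentrate has pH 1.2, which is ≤ 1.5, so it is Group R9 (Corrosive).
Total Group R9: (three 6.11 L containers = 18.33 L) + (two 16.17 L containers = 32.34 L) + (two 15.83 L containers = 31.66 L) = 82.33 L.
82.33 L ≤ 100 L (ocean vessel limit, Group R9) — within limit.

Yes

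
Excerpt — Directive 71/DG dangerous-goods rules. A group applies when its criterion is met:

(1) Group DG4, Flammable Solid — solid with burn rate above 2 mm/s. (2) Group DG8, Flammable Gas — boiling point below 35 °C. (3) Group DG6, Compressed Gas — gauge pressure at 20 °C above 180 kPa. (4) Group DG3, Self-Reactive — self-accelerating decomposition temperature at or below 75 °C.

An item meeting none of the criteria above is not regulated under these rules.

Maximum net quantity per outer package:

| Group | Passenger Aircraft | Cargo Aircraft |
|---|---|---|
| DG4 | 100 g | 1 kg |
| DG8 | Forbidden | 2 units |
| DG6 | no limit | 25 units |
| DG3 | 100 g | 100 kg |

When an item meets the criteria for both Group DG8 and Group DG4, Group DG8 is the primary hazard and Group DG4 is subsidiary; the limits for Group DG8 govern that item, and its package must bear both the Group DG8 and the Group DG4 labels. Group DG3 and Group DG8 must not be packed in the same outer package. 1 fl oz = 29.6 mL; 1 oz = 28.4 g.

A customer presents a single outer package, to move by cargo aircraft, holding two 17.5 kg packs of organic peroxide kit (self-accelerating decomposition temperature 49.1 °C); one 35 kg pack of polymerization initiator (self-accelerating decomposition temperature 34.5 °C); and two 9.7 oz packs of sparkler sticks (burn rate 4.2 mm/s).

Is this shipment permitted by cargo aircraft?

Yes

The organic peroxide kit has self-accelerating decomposition temperature 49.1 °C, which is ≤ 75 °C, so it is Group DG3 (Self-Reactive).
With self-accelerating decomposition temperature 34.5 °C (≤ 75 °C), the polymerization initiator falls in Group DG3.
The sparkler sticks have burn rate 4.2 mm/s, which is > 2 mm/s, so they are Group DG4 (Flammable Solid).
Group DG3 net quantity: (two 17.5 kg packs = 35 kg) + 35 kg = 70 kg.
70 kg ≤ 100 kg (cargo aircraft limit, Group DG3) — within limit.
Group DG4 quantity: two 9.7 oz packs = 550.96 g.
That is within the Group DG4 cargo aircraft limit of 1 kg.
The segregation rule (Group DG3 with Group DG8) does not apply to Group DG3 with Group DG4.
Every hazard group is within its cargo aircraft limit and no segregation rule is violated.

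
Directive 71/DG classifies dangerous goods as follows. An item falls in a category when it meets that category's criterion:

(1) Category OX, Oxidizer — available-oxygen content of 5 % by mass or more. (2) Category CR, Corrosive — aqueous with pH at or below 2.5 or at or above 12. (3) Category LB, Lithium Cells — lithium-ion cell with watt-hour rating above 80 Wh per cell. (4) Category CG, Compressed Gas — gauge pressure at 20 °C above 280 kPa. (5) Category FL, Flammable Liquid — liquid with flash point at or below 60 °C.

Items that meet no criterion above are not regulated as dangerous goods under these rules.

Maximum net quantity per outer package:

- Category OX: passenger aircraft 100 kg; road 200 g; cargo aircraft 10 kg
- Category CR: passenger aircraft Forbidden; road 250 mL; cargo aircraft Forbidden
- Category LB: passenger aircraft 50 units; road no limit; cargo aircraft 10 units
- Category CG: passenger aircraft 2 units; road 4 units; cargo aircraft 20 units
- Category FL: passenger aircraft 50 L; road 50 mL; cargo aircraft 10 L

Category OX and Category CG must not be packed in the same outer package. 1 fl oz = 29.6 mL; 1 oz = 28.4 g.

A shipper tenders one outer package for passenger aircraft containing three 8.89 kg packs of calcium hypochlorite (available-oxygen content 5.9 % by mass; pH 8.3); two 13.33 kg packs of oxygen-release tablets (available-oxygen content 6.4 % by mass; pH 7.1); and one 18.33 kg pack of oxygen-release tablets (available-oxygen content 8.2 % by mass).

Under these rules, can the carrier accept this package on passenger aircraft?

Available-oxygen content 5.9 % by mass meets the Category OX criterion (Oxidizer), so the calcium hypochlorite is Category OX.
Oxygen-release tablets: available-oxygen content 6.4 % by mass ≥ 5 % by mass → Category OX (Oxidizer).
Oxygen-release tablets: available-oxygen content 8.2 % by mass ≥ 5 % by mass → Category OX (Oxidizer).
Total Category OX: (three 8.89 kg packs = 26.67 kg) + (two 13.33 kg packs = 26.66 kg) + 18.33 kg = 71.66 kg.
71.66 kg is within the passenger aircraft limit of 100 kg for Category OX.

Yes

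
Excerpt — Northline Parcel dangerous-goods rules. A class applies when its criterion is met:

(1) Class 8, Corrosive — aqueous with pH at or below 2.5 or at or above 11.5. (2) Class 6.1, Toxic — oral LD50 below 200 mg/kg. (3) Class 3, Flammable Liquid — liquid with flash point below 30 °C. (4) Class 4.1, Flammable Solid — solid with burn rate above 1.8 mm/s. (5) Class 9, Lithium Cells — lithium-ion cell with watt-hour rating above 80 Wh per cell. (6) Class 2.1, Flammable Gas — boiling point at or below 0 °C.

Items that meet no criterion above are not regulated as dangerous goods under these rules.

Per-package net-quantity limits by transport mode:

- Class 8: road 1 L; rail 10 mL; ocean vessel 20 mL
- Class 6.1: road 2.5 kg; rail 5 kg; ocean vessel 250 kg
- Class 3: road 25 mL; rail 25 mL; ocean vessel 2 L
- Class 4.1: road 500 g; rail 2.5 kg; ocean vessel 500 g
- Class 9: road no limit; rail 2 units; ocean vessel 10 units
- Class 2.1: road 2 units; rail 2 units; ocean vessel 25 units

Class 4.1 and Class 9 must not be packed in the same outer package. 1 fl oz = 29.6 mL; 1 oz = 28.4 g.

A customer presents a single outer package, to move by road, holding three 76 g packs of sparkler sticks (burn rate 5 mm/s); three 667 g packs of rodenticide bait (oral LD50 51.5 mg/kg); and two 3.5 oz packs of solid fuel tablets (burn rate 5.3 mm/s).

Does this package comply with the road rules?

Burn rate 5 mm/s meets the Class 4.1 criterion (Flammable Solid), so the sparkler sticks are Class 4.1.
The rodenticide bait has oral LD50 51.5 mg/kg, which is < 200 mg/kg, so it is Class 6.1 (Toxic).
Burn rate 5.3 mm/s meets the Class 4.1 criterion (Flammable Solid), so the solid fuel tablets are Class 4.1.
Total Class 4.1: (three 76 g packs = 228 g) + (two 3.5 oz packs = 198.8 g) = 426.8 g.
426.8 g is within the road limit of 500 g for Class 4.1.
Class 6.1 quantity: three 667 g packs = 2.001 kg.
That is within the Class 6.1 road limit of 2.5 kg.
The segregation rule (Class 4.1 with Class 9) does not apply to Class 4.1 with Class 6.1.
Every hazard class is within its road limit and no segregation rule is violated.

Yes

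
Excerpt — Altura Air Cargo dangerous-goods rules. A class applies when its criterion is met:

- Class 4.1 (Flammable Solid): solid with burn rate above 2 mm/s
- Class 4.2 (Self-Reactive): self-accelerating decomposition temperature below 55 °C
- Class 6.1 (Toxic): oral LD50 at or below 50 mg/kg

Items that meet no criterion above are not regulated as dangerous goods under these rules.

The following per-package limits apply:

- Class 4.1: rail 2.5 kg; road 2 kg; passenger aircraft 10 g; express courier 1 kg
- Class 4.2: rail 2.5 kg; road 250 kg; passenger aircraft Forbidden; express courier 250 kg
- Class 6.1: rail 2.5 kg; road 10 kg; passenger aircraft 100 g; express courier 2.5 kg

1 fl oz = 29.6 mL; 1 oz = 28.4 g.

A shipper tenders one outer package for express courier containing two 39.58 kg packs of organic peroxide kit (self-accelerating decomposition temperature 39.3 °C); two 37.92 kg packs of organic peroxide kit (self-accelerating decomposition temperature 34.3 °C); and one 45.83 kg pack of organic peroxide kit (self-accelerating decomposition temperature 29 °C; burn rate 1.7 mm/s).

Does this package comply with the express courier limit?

Self-accelerating decomposition temperature 39.3 °C meets the Class 4.2 criterion (Self-Reactive), so the organic peroxide kit is Class 4.2.
Self-accelerating decomposition temperature 34.3 °C meets the Class 4.2 criterion (Self-Reactive), so the organic peroxide kit is Class 4.2.
With self-accelerating decomposition temperature 29 °C (< 55 °C), the organic peroxide kit falls in Class 4.2.
Class 4.2 net quantity: (two 39.58 kg packs = 79.16 kg) + (two 37.92 kg packs = 75.84 kg) + 45.83 kg = 200.83 kg.
200.83 kg ≤ 250 kg (express courier limit, Class 4.2) — within limit.

Yes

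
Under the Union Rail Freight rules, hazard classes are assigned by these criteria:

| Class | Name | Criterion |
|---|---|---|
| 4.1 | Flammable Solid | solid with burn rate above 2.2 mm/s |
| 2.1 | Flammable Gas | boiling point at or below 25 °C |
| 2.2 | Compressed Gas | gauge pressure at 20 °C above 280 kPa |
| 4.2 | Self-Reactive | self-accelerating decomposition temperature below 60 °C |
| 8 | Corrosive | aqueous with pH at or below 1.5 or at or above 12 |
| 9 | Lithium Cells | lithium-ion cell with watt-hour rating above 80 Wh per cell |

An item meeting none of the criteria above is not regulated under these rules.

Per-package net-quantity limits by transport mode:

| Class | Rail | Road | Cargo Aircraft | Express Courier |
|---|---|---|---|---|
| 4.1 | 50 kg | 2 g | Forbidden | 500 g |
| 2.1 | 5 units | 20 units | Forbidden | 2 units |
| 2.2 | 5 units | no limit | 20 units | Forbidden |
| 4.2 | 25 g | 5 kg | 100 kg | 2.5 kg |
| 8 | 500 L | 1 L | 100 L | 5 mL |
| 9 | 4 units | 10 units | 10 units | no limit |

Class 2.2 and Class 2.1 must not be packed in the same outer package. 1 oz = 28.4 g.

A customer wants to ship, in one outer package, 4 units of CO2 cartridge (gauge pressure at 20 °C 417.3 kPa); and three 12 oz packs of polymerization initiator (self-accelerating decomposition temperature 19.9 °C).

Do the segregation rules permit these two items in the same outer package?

Yes

CO2 cartridge: gauge pressure at 20 °C 417.3 kPa > 280 kPa → Class 2.2 (Compressed Gas).
Polymerization initiator: self-accelerating decomposition temperature 19.9 °C < 60 °C → Class 4.2 (Self-Reactive).
No segregation rule bars Class 2.2 with Class 4.2.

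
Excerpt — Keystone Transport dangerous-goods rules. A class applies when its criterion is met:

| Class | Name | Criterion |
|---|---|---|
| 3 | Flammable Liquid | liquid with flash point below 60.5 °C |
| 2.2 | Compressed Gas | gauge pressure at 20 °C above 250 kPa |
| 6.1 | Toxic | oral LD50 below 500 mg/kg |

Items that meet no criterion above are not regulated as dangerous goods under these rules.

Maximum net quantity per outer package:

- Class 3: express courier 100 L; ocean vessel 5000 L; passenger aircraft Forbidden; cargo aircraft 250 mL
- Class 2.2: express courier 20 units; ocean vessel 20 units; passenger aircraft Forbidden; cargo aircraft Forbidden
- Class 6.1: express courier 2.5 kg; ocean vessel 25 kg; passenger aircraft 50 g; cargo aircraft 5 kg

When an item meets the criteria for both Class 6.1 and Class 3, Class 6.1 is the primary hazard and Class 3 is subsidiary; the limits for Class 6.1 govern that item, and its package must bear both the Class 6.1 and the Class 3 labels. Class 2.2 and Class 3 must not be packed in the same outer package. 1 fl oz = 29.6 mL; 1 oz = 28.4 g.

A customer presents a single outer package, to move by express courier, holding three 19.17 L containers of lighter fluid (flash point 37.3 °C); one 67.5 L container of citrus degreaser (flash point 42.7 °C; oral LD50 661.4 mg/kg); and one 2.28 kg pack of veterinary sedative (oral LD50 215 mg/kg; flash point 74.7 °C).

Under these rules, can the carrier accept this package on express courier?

Flash point 37.3 °C meets the Class 3 criterion (Flammable Liquid), so the lighter fluid is Class 3.
Citrus degreaser: flash point 42.7 °C < 60.5 °C → Class 3 (Flammable Liquid).
With oral LD50 215 mg/kg (< 500 mg/kg), the veterinary sedative falls in Class 6.1.
Total Class 3: (three 19.17 L containers = 57.51 L) + 67.5 L = 125.01 L.
That exceeds the Class 3 express courier limit of 100 L.
Class 6.1 quantity: 2.28 kg.
That is within the Class 6.1 express courier limit of 2.5 kg.
The segregation rule (Class 2.2 with Class 3) does not apply to Class 3 with Class 6.1.

No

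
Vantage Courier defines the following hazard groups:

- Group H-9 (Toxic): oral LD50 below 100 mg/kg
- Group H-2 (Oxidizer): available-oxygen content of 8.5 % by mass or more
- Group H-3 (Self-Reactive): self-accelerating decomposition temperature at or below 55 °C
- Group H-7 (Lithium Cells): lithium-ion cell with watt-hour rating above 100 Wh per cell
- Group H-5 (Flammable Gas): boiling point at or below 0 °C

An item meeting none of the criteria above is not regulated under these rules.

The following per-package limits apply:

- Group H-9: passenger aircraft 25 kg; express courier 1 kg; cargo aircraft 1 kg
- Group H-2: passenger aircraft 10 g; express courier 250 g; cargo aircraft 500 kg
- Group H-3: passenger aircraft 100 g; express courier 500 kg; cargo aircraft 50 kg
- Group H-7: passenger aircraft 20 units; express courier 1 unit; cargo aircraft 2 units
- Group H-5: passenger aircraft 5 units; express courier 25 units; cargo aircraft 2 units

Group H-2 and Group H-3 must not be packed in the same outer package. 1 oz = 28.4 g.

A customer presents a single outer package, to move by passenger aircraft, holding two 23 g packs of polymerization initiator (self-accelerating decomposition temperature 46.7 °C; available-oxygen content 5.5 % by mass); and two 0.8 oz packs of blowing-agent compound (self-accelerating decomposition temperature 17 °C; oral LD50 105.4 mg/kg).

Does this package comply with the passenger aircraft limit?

Yes

Polymerization initiator: self-accelerating decomposition temperature 46.7 °C ≤ 55 °C → Group H-3 (Self-Reactive).
Self-accelerating decomposition temperature 17 °C meets the Group H-3 criterion (Self-Reactive), so the blowing-agent compound is Group H-3.
Total Group H-3: (two 23 g packs = 46 g) + (two 0.8 oz packs = 45.44 g) = 91.44 g.
91.44 g ≤ 100 g (passenger aircraft limit, Group H-3) — within limit.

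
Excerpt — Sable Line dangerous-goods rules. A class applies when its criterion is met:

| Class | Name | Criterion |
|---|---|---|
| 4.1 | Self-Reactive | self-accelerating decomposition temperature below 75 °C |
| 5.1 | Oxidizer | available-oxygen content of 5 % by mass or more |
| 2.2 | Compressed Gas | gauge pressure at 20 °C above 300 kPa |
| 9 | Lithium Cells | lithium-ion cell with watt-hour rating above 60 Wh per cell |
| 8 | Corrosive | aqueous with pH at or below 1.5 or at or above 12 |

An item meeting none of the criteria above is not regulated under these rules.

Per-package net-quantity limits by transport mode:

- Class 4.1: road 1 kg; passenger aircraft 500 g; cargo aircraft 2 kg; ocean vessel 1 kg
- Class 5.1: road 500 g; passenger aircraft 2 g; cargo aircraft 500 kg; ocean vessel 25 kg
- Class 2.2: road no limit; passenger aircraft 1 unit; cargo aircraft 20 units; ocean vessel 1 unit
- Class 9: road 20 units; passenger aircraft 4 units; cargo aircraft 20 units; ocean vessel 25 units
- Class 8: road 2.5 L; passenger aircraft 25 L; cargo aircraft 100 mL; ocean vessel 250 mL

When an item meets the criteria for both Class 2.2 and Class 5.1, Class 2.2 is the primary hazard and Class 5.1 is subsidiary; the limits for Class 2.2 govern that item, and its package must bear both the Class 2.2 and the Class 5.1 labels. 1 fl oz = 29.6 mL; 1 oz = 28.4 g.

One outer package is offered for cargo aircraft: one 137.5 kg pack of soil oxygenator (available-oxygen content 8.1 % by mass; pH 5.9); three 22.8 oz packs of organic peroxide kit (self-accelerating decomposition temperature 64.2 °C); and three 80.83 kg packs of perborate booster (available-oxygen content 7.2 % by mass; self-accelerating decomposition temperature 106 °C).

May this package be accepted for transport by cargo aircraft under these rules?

Soil oxygenator: available-oxygen content 8.1 % by mass ≥ 5 % by mass → Class 5.1 (Oxidizer).
The organic peroxide kit has self-accelerating decomposition temperature 64.2 °C, which is < 75 °C, so it is Class 4.1 (Self-Reactive).
The perborate booster has available-oxygen content 7.2 % by mass, which is ≥ 5 % by mass, so it is Class 5.1 (Oxidizer).
Class 5.1 net quantity: 137.5 kg + (three 80.83 kg packs = 242.49 kg) = 379.99 kg.
379.99 kg is within the cargo aircraft limit of 500 kg for Class 5.1.
Class 4.1 quantity: three 22.8 oz packs = 1942.56 g.
That is within the Class 4.1 cargo aircraft limit of 2 kg.
Every hazard class is within its cargo aircraft limit and no segregation rule is violated.

Yes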